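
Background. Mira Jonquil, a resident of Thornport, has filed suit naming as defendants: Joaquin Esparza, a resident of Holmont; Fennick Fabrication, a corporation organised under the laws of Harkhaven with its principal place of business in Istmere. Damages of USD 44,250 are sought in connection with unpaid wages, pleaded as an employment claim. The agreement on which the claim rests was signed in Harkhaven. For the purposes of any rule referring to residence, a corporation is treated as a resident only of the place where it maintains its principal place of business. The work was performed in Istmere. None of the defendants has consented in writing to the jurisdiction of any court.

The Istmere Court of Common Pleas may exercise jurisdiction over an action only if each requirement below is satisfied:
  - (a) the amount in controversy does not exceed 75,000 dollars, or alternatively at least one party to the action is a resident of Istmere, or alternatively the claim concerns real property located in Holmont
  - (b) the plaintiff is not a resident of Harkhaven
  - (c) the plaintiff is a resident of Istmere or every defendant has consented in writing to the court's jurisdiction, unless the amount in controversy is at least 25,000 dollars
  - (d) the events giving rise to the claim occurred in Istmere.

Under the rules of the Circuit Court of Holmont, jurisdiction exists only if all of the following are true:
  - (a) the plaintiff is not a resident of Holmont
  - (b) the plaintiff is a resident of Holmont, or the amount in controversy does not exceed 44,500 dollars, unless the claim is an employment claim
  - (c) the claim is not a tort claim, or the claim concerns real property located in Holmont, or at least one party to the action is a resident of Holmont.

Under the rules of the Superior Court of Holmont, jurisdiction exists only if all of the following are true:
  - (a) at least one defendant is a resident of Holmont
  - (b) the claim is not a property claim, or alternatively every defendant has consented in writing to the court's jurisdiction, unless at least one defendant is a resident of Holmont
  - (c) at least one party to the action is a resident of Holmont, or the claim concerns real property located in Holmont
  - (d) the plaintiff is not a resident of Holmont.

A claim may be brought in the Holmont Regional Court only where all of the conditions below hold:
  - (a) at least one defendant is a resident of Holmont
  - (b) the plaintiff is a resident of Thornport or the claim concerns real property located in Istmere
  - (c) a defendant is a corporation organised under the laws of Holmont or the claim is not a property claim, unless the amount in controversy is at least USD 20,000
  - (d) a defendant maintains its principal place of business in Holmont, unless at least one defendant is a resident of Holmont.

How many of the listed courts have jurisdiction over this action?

4

The Istmere Court of Common Pleas:
  (a) The amount in controversy is USD 44,250, within the USD 75,000 ceiling, which satisfies one of the alternatives. Satisfied.
  (b) The plaintiff resides in Thornport, which is not Harkhaven. Condition met.
  (c) The plaintiff resides in Thornport, not Istmere; no such written consent has been filed — no alternative holds. But the amount in controversy is $44,250, which meets the USD 25,000 floor, and the 'unless' clause therefore excuses the requirement. Satisfied.
  (d) The operative events occurred in Istmere. Met.
  → Jurisdiction lies.
The Circuit Court of Holmont:
  (a) The plaintiff resides in Thornport, which is not Holmont. Condition met.
  (b) The amount in controversy is $44,250, within the USD 44,500 ceiling, so this disjunct is met. Condition met.
  (c) The claim is an employment claim, not a tort claim — that alternative is enough. Condition met.
  → Jurisdiction lies.
The Superior Court of Holmont:
  (a) Joaquin Esparza resides in Holmont. Met.
  (b) The claim is an employment claim, not a property claim — that alternative is enough. Met.
  (c) Joaquin Esparza resides in Holmont, so one alternative holds. Condition met.
  (d) The plaintiff resides in Thornport, which is not Holmont. Satisfied.
  → Jurisdiction lies.
The Holmont Regional Court:
  (a) Joaquin Esparza resides in Holmont. Condition met.
  (b) The plaintiff resides in Thornport, so one alternative holds. Condition met.
  (c) The claim is an employment claim, not a property claim, so this disjunct is met. Satisfied.
  (d) The corporate defendant(s) have their principal place of business in Istmere, not Holmont. But Joaquin Esparza resides in Holmont, and the 'unless' clause therefore excuses the requirement. Satisfied.
  → All conditions met; jurisdiction exists.
Courts with jurisdiction: the Istmere Court of Common Pleas, the Circuit Court of Holmont, the Superior Court of Holmont, the Holmont Regional Court — 4 in total.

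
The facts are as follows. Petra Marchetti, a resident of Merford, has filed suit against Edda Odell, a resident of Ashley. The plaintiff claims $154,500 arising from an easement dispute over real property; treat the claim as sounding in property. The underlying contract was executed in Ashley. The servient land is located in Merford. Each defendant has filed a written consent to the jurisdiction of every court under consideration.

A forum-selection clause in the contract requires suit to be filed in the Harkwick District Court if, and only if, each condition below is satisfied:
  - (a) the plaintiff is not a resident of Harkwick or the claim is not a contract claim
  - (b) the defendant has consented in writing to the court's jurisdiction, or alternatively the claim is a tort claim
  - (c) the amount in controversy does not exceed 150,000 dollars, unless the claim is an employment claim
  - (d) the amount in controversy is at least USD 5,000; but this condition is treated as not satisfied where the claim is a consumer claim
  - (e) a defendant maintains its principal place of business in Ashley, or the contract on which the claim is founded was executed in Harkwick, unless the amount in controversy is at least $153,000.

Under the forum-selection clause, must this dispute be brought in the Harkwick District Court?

No

The Harkwick District Court:
  (a) The plaintiff resides in Merford, which is not Harkwick, which satisfies one of the alternatives. Satisfied.
  (b) Every defendant has filed written consent, which satisfies one of the alternatives. Met.
  (c) The amount in controversy is USD 154,500, above the USD 150,000 ceiling. And the claim is a property claim, not an employment claim, so the proviso does not save it. Not met.
  (d) The amount in controversy is USD 154,500, which meets the USD 5,000 floor. The carve-out does not apply: the claim is a property claim, not a consumer claim. Satisfied.
  (e) No defendant is a corporation; the contract was executed in Ashley, not Harkwick — no alternative holds. But the amount in controversy is USD 154,500, which meets the 153,000 dollars floor, and the 'unless' clause therefore excuses the requirement. Satisfied.
  → The clause does not apply.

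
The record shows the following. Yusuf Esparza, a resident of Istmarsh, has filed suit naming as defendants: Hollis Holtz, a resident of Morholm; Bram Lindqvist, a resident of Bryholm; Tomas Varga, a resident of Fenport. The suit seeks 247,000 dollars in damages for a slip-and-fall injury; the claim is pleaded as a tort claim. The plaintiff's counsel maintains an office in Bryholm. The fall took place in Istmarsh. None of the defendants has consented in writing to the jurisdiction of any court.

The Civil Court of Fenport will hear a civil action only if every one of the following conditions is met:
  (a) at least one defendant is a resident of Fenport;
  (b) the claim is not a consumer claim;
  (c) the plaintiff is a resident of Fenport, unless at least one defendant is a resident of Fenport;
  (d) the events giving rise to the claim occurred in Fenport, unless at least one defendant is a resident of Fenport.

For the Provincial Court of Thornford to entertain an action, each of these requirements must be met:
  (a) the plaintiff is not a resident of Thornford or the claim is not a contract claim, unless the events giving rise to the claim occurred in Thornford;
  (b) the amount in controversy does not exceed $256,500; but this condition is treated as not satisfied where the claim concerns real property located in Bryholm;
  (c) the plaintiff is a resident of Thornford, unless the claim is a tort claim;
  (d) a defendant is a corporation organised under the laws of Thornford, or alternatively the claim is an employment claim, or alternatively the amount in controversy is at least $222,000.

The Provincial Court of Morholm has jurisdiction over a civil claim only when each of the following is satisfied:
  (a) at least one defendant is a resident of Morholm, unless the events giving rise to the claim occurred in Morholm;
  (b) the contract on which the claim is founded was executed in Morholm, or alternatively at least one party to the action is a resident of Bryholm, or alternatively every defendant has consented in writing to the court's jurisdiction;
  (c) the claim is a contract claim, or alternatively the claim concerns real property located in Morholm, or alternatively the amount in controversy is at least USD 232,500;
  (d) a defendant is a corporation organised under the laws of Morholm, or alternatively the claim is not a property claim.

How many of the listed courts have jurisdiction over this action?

The Civil Court of Fenport:
  (a) Tomas Varga resides in Fenport. Satisfied.
  (b) The claim is a tort claim, not a consumer claim. Met.
  (c) The plaintiff resides in Istmarsh, not Fenport. However, Tomas Varga resides in Fenport, so the 'unless' proviso supplies this condition. Condition met.
  (d) The operative events occurred in Istmarsh, not Fenport. But Tomas Varga resides in Fenport, and the 'unless' clause therefore excuses the requirement. Condition met.
  → Every requirement is satisfied — jurisdiction.
The Provincial Court of Thornford:
  (a) The plaintiff resides in Istmarsh, which is not Thornford, which satisfies one of the alternatives. Satisfied.
  (b) The amount in controversy is USD 247,000, within the 256,500 dollars ceiling. The carve-out does not apply: the claim does not concern real property. Condition met.
  (c) The plaintiff resides in Istmarsh, not Thornford. However, the claim is a tort claim, so the 'unless' proviso supplies this condition. Satisfied.
  (d) The amount in controversy is USD 247,000, which meets the $222,000 floor, so one alternative holds. Condition met.
  → Jurisdiction lies.
The Provincial Court of Morholm:
  (a) Hollis Holtz resides in Morholm. Met.
  (b) Bram Lindqvist resides in Bryholm, which satisfies one of the alternatives. Met.
  (c) The amount in controversy is USD 247,000, which meets the $232,500 floor, so this disjunct is met. Satisfied.
  (d) The claim is a tort claim, not a property claim, so one alternative holds. Met.
  → The court has jurisdiction.
Courts with jurisdiction: the Civil Court of Fenport, the Provincial Court of Thornford, the Provincial Court of Morholm — 3 in total.

3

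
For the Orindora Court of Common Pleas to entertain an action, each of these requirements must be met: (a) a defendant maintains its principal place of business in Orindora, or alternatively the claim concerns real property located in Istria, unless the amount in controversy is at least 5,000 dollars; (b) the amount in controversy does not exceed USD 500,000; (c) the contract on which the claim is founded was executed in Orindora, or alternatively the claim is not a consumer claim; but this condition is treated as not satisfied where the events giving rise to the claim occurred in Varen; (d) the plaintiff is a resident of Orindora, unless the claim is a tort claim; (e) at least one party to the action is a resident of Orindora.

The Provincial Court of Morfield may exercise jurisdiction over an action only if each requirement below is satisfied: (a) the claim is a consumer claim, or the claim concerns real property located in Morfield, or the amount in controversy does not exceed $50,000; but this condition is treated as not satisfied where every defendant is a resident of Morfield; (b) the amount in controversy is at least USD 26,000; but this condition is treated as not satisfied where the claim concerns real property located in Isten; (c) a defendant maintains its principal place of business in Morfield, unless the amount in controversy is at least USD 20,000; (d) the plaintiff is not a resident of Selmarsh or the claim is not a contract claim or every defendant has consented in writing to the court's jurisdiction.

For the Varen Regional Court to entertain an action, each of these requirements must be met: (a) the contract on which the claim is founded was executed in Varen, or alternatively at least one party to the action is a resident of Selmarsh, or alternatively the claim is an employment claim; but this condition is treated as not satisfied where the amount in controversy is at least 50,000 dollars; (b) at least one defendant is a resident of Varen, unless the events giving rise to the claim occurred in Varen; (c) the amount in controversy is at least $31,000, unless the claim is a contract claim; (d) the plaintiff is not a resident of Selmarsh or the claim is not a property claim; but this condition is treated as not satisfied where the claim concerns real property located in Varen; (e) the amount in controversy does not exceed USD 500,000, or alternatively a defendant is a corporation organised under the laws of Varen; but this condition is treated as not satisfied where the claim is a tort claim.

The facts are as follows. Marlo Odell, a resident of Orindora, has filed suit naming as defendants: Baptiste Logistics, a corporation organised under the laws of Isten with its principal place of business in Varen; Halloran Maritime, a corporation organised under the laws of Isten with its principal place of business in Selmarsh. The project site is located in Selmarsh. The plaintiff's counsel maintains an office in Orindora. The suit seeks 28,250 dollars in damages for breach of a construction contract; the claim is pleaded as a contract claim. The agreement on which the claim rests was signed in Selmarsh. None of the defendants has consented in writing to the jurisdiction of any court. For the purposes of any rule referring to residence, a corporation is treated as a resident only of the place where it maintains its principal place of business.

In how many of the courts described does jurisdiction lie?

The Orindora Court of Common Pleas:
  (a) The corporate defendant(s) have their principal place of business in Selmarsh, Varen, not Orindora; the claim does not concern real property — every alternative fails. The proviso rescues it, though: the amount in controversy is $28,250, which meets the USD 5,000 floor. Condition met.
  (b) The amount in controversy is $28,250, within the 500,000 dollars ceiling. Met.
  (c) The claim is a contract claim, not a consumer claim — that alternative is enough. And the carve-out is inapplicable — the operative events occurred in Selmarsh, not Varen. Met.
  (d) The plaintiff resides in Orindora. Satisfied.
  (e) Marlo Odell resides in Orindora. Met.
  → The court has jurisdiction.
The Provincial Court of Morfield:
  (a) The amount in controversy is USD 28,250, within the $50,000 ceiling, which satisfies one of the alternatives. The exception is not triggered, since the defendants reside as follows — Baptiste Logistics in Varen, Halloran Maritime in Selmarsh — not all in Morfield. Met.
  (b) The amount in controversy is USD 28,250, which meets the $26,000 floor. The carve-out does not apply: the claim does not concern real property. Condition met.
  (c) The corporate defendant(s) have their principal place of business in Selmarsh, Varen, not Morfield. However, the amount in controversy is 28,250 dollars, which meets the USD 20,000 floor, so the 'unless' proviso supplies this condition. Condition met.
  (d) The plaintiff resides in Orindora, which is not Selmarsh, so one alternative holds. Condition met.
  → Every requirement is satisfied — jurisdiction.
The Varen Regional Court:
  (a) Halloran Maritime resides in Selmarsh, so one alternative holds. The exception is not triggered, since the amount in controversy is 28,250 dollars, below the USD 50,000 floor. Met.
  (b) Baptiste Logistics resides in Varen. Satisfied.
  (c) The amount in controversy is USD 28,250, below the $31,000 floor. However, the claim is a contract claim, so the 'unless' proviso supplies this condition. Satisfied.
  (d) The plaintiff resides in Orindora, which is not Selmarsh, so one alternative holds. And the carve-out is inapplicable — the claim does not concern real property. Met.
  (e) The amount in controversy is 28,250 dollars, within the $500,000 ceiling, which satisfies one of the alternatives. And the carve-out is inapplicable — the claim is a contract claim, not a tort claim. Met.
  → The court has jurisdiction.
Courts with jurisdiction: the Orindora Court of Common Pleas, the Provincial Court of Morfield, the Varen Regional Court — 3 in total.

3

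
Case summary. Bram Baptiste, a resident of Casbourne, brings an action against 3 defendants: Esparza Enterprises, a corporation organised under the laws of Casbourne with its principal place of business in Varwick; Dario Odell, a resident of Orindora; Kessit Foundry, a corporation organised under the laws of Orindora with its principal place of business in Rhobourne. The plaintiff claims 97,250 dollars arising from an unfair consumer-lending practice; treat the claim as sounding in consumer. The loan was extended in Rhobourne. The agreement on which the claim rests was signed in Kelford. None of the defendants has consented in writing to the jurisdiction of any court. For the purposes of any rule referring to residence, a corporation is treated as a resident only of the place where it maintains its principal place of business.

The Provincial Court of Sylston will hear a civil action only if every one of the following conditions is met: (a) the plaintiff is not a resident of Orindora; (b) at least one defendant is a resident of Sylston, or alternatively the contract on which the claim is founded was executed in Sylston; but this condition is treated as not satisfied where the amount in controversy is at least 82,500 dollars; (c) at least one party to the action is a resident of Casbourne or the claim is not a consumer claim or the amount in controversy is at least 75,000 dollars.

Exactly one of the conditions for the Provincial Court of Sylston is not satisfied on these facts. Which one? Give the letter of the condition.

(b)

The Provincial Court of Sylston:
  (a) The plaintiff resides in Casbourne, which is not Orindora. Met.
  (b) No defendant resides in Sylston (they reside in Varwick, Orindora, Rhobourne); the contract was executed in Kelford, not Sylston — none of the alternatives is met. Not satisfied.
  (c) Bram Baptiste resides in Casbourne, which satisfies one of the alternatives. Met.
Only condition (b) fails.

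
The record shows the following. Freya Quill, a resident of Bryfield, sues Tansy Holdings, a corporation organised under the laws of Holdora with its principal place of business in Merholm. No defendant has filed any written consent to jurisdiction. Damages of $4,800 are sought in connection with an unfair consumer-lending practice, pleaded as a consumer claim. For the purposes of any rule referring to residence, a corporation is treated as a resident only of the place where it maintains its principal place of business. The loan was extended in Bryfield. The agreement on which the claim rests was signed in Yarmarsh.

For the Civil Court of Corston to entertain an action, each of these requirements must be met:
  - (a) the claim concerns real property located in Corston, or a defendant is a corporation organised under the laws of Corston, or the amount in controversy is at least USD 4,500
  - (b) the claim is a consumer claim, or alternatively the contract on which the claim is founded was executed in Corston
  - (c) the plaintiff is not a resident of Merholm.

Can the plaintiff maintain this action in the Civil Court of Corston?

Yes

The Civil Court of Corston:
  (a) The amount in controversy is USD 4,800, which meets the 4,500 dollars floor, which satisfies one of the alternatives. Satisfied.
  (b) The claim is a consumer claim, which satisfies one of the alternatives. Met.
  (c) The plaintiff resides in Bryfield, which is not Merholm. Condition met.
  → Jurisdiction lies.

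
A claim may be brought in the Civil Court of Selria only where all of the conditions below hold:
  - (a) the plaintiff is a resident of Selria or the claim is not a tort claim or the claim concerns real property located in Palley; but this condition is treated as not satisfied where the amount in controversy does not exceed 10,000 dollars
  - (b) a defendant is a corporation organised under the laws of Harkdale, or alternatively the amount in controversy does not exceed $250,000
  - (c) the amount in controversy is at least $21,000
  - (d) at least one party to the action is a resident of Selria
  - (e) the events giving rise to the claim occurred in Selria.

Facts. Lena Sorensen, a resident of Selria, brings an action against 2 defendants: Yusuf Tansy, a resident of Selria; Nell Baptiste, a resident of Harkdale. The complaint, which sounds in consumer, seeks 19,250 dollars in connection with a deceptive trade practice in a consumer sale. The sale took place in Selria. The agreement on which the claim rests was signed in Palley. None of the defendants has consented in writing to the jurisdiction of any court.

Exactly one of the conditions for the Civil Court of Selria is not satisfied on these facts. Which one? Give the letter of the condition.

The Civil Court of Selria:
  (a) The plaintiff resides in Selria, so this disjunct is met. The carve-out does not apply: the amount in controversy is 19,250 dollars, above the 10,000 dollars ceiling. Condition met.
  (b) The amount in controversy is USD 19,250, within the USD 250,000 ceiling — that alternative is enough. Met.
  (c) The amount in controversy is 19,250 dollars, below the $21,000 floor. Fails.
  (d) Lena Sorensen resides in Selria. Satisfied.
  (e) The operative events occurred in Selria. Met.
Only condition (c) fails.

(c)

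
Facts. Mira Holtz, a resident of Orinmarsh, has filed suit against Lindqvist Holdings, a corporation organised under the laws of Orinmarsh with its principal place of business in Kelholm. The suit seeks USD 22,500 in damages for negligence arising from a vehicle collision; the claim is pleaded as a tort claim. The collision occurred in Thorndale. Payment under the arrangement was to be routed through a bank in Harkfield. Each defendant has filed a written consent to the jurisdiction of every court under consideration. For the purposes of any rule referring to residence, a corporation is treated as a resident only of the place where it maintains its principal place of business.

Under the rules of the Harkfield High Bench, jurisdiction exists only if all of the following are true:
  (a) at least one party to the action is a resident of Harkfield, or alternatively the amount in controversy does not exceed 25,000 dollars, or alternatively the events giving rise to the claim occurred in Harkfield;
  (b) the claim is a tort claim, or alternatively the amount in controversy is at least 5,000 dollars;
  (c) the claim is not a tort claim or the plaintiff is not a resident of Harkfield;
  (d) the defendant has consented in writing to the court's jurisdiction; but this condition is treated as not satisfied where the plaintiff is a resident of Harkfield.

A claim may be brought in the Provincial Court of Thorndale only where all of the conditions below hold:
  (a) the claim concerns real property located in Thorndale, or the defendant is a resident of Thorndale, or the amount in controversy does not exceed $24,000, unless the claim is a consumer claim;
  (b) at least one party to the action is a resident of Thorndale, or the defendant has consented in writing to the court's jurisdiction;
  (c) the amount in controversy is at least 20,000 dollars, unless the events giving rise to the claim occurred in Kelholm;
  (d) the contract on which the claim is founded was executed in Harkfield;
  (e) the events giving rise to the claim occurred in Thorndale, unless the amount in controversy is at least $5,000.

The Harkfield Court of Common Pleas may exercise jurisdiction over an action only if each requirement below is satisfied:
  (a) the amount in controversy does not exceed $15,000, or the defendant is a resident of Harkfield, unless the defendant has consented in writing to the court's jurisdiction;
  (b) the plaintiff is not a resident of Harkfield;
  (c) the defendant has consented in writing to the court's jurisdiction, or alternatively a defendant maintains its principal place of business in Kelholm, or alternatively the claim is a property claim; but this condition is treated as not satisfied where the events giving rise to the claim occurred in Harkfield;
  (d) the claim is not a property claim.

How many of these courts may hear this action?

The Harkfield High Bench:
  (a) The amount in controversy is USD 22,500, within the USD 25,000 ceiling — that alternative is enough. Condition met.
  (b) The claim is a tort claim, which satisfies one of the alternatives. Met.
  (c) The plaintiff resides in Orinmarsh, which is not Harkfield, so this disjunct is met. Satisfied.
  (d) Every defendant has filed written consent. The carve-out does not apply: the plaintiff resides in Orinmarsh, not Harkfield. Condition met.
  → All conditions met; jurisdiction exists.
The Provincial Court of Thorndale:
  (a) The amount in controversy is 22,500 dollars, within the 24,000 dollars ceiling, so one alternative holds. Satisfied.
  (b) Every defendant has filed written consent, so one alternative holds. Condition met.
  (c) The amount in controversy is 22,500 dollars, which meets the 20,000 dollars floor. Met.
  (d) No contract (and hence no place of execution) is alleged. Fails.
  (e) The operative events occurred in Thorndale. Condition met.
  → At least one condition fails; no jurisdiction.
The Harkfield Court of Common Pleas:
  (a) The amount in controversy is 22,500 dollars, above the 15,000 dollars ceiling; the defendant resides in Kelholm, not Harkfield — none of the alternatives is met. But every defendant has filed written consent, and the 'unless' clause therefore excuses the requirement. Satisfied.
  (b) The plaintiff resides in Orinmarsh, which is not Harkfield. Condition met.
  (c) Every defendant has filed written consent, which satisfies one of the alternatives. The carve-out does not apply: the operative events occurred in Thorndale, not Harkfield. Condition met.
  (d) The claim is a tort claim, not a property claim. Met.
  → Jurisdiction lies.
Courts with jurisdiction: the Harkfield High Bench, the Harkfield Court of Common Pleas — 2 in total.

2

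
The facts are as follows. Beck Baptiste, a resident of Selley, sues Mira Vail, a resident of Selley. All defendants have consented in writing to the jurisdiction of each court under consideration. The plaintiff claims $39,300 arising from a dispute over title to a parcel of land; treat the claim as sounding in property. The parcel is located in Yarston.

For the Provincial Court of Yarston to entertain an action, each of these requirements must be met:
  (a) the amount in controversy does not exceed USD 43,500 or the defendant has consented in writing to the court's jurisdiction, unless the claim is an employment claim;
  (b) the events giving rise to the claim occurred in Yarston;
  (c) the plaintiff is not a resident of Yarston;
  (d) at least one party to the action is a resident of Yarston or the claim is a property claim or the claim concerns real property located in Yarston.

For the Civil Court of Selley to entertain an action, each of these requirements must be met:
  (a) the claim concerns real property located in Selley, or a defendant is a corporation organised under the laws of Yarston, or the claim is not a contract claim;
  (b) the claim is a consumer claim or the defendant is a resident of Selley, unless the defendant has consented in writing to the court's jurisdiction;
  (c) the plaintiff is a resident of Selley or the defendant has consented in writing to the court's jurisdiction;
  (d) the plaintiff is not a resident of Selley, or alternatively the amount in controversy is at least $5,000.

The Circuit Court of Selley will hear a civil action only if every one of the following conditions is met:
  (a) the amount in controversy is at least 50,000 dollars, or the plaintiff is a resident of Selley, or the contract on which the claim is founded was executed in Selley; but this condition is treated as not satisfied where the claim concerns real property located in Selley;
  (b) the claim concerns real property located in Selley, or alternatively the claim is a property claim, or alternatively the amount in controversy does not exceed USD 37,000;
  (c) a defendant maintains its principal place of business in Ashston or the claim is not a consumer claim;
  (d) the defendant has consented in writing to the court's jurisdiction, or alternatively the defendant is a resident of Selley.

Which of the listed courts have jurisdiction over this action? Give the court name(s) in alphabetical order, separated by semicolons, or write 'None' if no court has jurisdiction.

the Circuit Court of Selley; the Civil Court of Selley; the Provincial Court of Yarston

The Provincial Court of Yarston:
  (a) The amount in controversy is USD 39,300, within the USD 43,500 ceiling, so this disjunct is met. Condition met.
  (b) The operative events occurred in Yarston. Met.
  (c) The plaintiff resides in Selley, which is not Yarston. Met.
  (d) The claim is a property claim, so one alternative holds. Satisfied.
  → Every requirement is satisfied — jurisdiction.
The Civil Court of Selley:
  (a) The claim is a property claim, not a contract claim, so one alternative holds. Satisfied.
  (b) The defendant resides in Selley — that alternative is enough. Condition met.
  (c) The plaintiff resides in Selley — that alternative is enough. Condition met.
  (d) The amount in controversy is USD 39,300, which meets the $5,000 floor, so this disjunct is met. Condition met.
  → Every requirement is satisfied — jurisdiction.
The Circuit Court of Selley:
  (a) The plaintiff resides in Selley — that alternative is enough. And the carve-out is inapplicable — the property lies in Yarston, not Selley. Met.
  (b) The claim is a property claim, so this disjunct is met. Satisfied.
  (c) The claim is a property claim, not a consumer claim, so this disjunct is met. Met.
  (d) Every defendant has filed written consent, so one alternative holds. Satisfied.
  → The court has jurisdiction.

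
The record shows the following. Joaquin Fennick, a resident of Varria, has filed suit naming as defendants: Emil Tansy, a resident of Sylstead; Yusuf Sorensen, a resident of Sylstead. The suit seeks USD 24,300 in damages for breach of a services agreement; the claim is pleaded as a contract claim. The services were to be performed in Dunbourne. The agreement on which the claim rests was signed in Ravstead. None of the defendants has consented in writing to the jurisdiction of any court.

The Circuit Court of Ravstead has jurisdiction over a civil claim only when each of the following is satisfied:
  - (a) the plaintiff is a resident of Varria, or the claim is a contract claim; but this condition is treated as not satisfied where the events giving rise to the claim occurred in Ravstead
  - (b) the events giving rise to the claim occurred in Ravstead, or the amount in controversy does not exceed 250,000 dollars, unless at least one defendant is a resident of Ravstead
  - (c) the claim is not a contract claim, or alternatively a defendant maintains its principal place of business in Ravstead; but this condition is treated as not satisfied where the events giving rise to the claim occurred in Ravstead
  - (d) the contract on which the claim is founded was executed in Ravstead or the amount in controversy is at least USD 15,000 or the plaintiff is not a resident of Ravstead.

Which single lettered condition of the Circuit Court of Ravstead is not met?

The Circuit Court of Ravstead:
  (a) The plaintiff resides in Varria, so one alternative holds. The exception is not triggered, since the operative events occurred in Dunbourne, not Ravstead. Met.
  (b) The amount in controversy is $24,300, within the $250,000 ceiling, which satisfies one of the alternatives. Condition met.
  (c) The claim is a contract claim; no defendant is a corporation — every alternative fails. Not satisfied.
  (d) The contract was executed in Ravstead, which satisfies one of the alternatives. Satisfied.
Only condition (c) fails.

(c)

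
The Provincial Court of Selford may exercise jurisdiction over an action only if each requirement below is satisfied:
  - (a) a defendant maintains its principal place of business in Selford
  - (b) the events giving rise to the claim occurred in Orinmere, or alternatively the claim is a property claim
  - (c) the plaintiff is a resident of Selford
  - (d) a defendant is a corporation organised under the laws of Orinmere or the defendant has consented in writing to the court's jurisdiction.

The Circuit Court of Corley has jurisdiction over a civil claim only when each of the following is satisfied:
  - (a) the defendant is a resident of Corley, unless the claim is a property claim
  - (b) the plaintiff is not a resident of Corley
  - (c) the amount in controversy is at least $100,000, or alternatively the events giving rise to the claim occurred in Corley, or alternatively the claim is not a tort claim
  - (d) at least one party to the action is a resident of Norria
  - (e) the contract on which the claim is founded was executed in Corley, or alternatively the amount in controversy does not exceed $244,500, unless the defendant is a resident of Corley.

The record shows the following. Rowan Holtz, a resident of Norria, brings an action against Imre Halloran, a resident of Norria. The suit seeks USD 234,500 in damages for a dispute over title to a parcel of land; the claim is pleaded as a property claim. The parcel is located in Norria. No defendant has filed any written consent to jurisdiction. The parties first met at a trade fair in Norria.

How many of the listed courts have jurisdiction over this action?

The Provincial Court of Selford:
  (a) No defendant is a corporation. Fails.
  (b) The claim is a property claim, so this disjunct is met. Met.
  (c) The plaintiff resides in Norria, not Selford. Not satisfied.
  (d) No defendant is a corporation; no such written consent has been filed — every alternative fails. Condition not met.
  → No jurisdiction.
The Circuit Court of Corley:
  (a) The defendant resides in Norria, not Corley. The proviso rescues it, though: the claim is a property claim. Condition met.
  (b) The plaintiff resides in Norria, which is not Corley. Satisfied.
  (c) The amount in controversy is USD 234,500, which meets the $100,000 floor, which satisfies one of the alternatives. Satisfied.
  (d) Rowan Holtz resides in Norria. Met.
  (e) The amount in controversy is 234,500 dollars, within the $244,500 ceiling, so one alternative holds. Met.
  → All conditions met; jurisdiction exists.
Courts with jurisdiction: the Circuit Court of Corley — 1 in total.

1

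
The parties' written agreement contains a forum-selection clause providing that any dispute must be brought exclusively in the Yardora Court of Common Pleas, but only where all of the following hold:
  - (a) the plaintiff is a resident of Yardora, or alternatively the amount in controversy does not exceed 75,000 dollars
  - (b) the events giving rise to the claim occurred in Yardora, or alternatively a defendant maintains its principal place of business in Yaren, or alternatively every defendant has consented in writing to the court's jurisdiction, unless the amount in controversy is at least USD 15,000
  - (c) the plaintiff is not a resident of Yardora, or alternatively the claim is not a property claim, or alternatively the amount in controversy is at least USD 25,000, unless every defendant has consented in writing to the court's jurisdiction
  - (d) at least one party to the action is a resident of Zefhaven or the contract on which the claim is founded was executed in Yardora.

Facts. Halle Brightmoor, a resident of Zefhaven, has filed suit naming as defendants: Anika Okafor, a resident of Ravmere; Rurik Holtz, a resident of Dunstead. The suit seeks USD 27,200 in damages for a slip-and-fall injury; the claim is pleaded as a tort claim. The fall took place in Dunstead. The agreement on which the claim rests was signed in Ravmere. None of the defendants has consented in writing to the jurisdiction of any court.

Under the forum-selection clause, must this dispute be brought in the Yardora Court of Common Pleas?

The Yardora Court of Common Pleas:
  (a) The amount in controversy is $27,200, within the 75,000 dollars ceiling, so this disjunct is met. Satisfied.
  (b) The operative events occurred in Dunstead, not Yardora; no defendant is a corporation; no such written consent has been filed — none of the alternatives is met. However, the amount in controversy is USD 27,200, which meets the USD 15,000 floor, so the 'unless' proviso supplies this condition. Satisfied.
  (c) The plaintiff resides in Zefhaven, which is not Yardora, so one alternative holds. Condition met.
  (d) Halle Brightmoor resides in Zefhaven, so this disjunct is met. Met.
  → The clause applies.

Yes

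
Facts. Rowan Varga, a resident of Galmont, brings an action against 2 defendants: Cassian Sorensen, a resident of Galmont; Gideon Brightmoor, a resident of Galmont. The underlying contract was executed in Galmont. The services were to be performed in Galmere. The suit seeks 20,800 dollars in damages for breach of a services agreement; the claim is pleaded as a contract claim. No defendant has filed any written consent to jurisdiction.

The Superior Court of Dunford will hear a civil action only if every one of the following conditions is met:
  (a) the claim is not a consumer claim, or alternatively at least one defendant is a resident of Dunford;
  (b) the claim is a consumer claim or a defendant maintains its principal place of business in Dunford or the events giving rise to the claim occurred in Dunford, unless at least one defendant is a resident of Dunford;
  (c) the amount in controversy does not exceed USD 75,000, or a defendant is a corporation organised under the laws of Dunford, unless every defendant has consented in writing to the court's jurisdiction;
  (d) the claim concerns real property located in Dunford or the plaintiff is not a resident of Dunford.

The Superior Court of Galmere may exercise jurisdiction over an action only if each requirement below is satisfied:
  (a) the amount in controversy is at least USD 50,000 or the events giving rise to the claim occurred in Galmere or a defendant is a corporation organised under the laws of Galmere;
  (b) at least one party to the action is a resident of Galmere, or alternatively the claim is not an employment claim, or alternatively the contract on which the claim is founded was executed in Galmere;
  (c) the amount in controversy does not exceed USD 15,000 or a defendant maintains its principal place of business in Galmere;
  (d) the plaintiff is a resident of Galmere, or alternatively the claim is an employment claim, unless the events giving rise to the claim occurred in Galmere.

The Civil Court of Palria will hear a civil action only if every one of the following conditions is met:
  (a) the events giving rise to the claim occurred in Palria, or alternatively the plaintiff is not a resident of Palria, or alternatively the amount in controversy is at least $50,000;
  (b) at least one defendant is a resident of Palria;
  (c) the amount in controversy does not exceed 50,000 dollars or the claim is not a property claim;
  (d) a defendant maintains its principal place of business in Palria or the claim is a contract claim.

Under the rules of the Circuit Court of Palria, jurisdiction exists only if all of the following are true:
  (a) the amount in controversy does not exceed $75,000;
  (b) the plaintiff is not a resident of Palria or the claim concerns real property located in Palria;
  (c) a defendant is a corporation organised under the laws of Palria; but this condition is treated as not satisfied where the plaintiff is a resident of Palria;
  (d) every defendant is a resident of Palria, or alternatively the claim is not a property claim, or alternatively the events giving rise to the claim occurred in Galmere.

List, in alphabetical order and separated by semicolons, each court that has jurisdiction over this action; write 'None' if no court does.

The Superior Court of Dunford:
  (a) The claim is a contract claim, not a consumer claim, so this disjunct is met. Met.
  (b) The claim is a contract claim, not a consumer claim; no defendant is a corporation; the operative events occurred in Galmere, not Dunford — no alternative holds. And no defendant resides in Dunford (they reside in Galmont, Galmont), so the proviso does not save it. Not satisfied.
  (c) The amount in controversy is 20,800 dollars, within the USD 75,000 ceiling, so one alternative holds. Condition met.
  (d) The plaintiff resides in Galmont, which is not Dunford — that alternative is enough. Met.
  → At least one condition fails; no jurisdiction.
The Superior Court of Galmere:
  (a) The operative events occurred in Galmere, which satisfies one of the alternatives. Met.
  (b) The claim is a contract claim, not an employment claim, so one alternative holds. Met.
  (c) The amount in controversy is $20,800, above the USD 15,000 ceiling; no defendant is a corporation — none of the alternatives is met. Condition not met.
  (d) The plaintiff resides in Galmont, not Galmere; the claim is a contract claim, not an employment claim — no alternative holds. But the operative events occurred in Galmere, and the 'unless' clause therefore excuses the requirement. Satisfied.
  → The court lacks jurisdiction.
The Civil Court of Palria:
  (a) The plaintiff resides in Galmont, which is not Palria — that alternative is enough. Met.
  (b) No defendant resides in Palria (they reside in Galmont, Galmont). Fails.
  (c) The amount in controversy is 20,800 dollars, within the USD 50,000 ceiling, so one alternative holds. Condition met.
  (d) The claim is a contract claim, so one alternative holds. Met.
  → The court lacks jurisdiction.
The Circuit Court of Palria:
  (a) The amount in controversy is USD 20,800, within the USD 75,000 ceiling. Condition met.
  (b) The plaintiff resides in Galmont, which is not Palria — that alternative is enough. Satisfied.
  (c) No defendant is a corporation. Fails.
  (d) The claim is a contract claim, not a property claim, so this disjunct is met. Condition met.
  → Not every requirement is met — no jurisdiction.

None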